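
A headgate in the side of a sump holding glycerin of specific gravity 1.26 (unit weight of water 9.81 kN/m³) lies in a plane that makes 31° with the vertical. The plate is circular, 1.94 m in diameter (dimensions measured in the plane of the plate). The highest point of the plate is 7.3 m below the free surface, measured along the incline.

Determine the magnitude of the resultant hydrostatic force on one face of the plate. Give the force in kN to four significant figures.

γ = 1.26 × 9.81 = 12.3606 kN/m³.
The plate makes 31° with the vertical, i.e. θ = 90° − 31° = 59° to the horizontal. Measuring y along the incline from the free-surface line, vertical depth h = y·sinθ with sinθ = 0.857167.
The centroid is at the centre, 0.97 m below the top of the plate, so y_c = 7.3 + 0.97 = 8.27 m and h_c = 8.27 × 0.857167 = 7.08877 m.
A = π(0.97)² = 2.95592 m².
Resultant F = γ·h_c·A = 12.3606 × 7.08877 × 2.95592 = 259.002 kN.

F ≈ 259.0 kN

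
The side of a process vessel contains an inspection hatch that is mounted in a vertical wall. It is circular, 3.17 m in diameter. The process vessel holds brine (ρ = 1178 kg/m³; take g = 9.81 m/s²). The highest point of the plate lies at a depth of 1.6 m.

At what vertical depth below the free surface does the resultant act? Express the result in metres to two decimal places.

γ = ρg = 1178 × 9.81 / 1000 = 11.55618 kN/m³.
The centroid is at the centre, 1.585 m below the top of the plate, so the centroid depth is h_c = 1.6 + 1.585 = 3.185 m.
A = π(1.585)² = 7.89239 m².
Resultant F = γ·h_c·A = 11.55618 × 3.185 × 7.89239 = 290.491 kN.
I_c = πr⁴/4 = π × 1.585⁴/4 = 4.95686 m⁴.
Centre of pressure: y_p = y_c + I_c/(y_c·A) = 3.185 + 4.95686/(3.185 × 7.89239) = 3.185 + 0.197192 = 3.38219 m along the plane.

h_p = 3.38 m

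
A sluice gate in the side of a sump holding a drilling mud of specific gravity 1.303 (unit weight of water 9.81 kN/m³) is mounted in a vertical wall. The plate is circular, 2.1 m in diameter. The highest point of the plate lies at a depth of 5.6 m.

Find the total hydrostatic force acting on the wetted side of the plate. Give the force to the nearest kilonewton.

F ≈ 294 kN

γ = 1.303 × 9.81 = 12.78243 kN/m³.
The centroid is at the centre, 1.05 m below the top of the plate, so the centroid depth is h_c = 5.6 + 1.05 = 6.65 m.
A = π(1.05)² = 3.46361 m².
Resultant F = γ·h_c·A = 12.78243 × 6.65 × 3.46361 = 294.418 kN.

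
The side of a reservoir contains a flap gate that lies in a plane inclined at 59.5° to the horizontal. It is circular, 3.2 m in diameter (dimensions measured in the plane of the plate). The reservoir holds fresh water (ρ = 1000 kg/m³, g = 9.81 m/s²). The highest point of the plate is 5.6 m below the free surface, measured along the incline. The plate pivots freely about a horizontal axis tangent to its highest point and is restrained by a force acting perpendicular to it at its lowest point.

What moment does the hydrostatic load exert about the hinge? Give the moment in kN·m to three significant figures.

M ≈ 827 kN·m

γ = ρg = 1000 × 9.81 = 9810 N/m³ = 9.81 kN/m³.
Let θ = 59.5° be the plate's angle to the horizontal; measure y along the incline from where the plane meets the free surface. Vertical depth h = y·sinθ with sinθ = 0.861629.
The centroid is at the centre, 1.6 m below the top of the plate, so y_c = 5.6 + 1.6 = 7.2 m and h_c = 7.2 × 0.861629 = 6.20373 m.
A = π(1.6)² = 8.04248 m².
Resultant F = γ·h_c·A = 9.81 × 6.20373 × 8.04248 = 489.454 kN.
I_c = πr⁴/4 = π × 1.6⁴/4 = 5.14719 m⁴.
Centre of pressure: y_p = y_c + I_c/(y_c·A) = 7.2 + 5.14719/(7.2 × 8.04248) = 7.2 + 0.0888889 = 7.28889 m along the plane.
The resultant acts 1.6 + 0.0888889 = 1.68889 m (along the plate) below the hinge at the top edge, so the moment about the hinge is M = F × 1.68889 = 489.454 × 1.68889 = 826.634 kN·m.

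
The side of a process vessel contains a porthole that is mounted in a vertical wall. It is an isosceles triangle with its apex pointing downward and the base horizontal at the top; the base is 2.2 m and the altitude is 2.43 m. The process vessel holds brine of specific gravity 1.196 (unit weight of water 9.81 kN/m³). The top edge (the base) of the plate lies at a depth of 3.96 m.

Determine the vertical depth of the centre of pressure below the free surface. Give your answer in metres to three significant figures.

h_p = 4.84 m

γ = 1.196 × 9.81 = 11.73276 kN/m³.
With the apex down, the centroid sits h/3 = 2.43/3 = 0.81 m below the base (the top edge), so the centroid depth is h_c = 3.96 + 0.81 = 4.77 m.
A = ½ × 2.2 × 2.43 = 2.673 m².
Resultant F = γ·h_c·A = 11.73276 × 4.77 × 2.673 = 149.595 kN.
I_c = b·h³/36 = 2.2 × 2.43³/36 = 0.876878 m⁴.
Centre of pressure: y_p = y_c + I_c/(y_c·A) = 4.77 + 0.876878/(4.77 × 2.673) = 4.77 + 0.0687736 = 4.83877 m along the plane.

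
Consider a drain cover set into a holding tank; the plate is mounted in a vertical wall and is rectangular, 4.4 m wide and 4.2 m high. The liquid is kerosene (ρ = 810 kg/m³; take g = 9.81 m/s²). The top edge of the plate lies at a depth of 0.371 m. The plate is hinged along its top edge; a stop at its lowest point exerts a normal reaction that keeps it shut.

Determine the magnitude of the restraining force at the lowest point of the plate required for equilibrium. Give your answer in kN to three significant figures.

P ≈ 233 kN

γ = ρg = 810 × 9.81 / 1000 = 7.9461 kN/m³.
The centroid lies 4.2/2 = 2.1 m below the top edge, so the centroid depth is h_c = 0.371 + 2.1 = 2.471 m.
A = 4.4 × 4.2 = 18.48 m².
Resultant F = γ·h_c·A = 7.9461 × 2.471 × 18.48 = 362.851 kN.
I_c = b·h³/12 = 4.4 × 4.2³/12 = 27.1656 m⁴.
Centre of pressure: y_p = y_c + I_c/(y_c·A) = 2.471 + 27.1656/(2.471 × 18.48) = 2.471 + 0.594901 = 3.0659 m along the plane.
The resultant acts 2.1 + 0.594901 = 2.6949 m (along the plate) below the hinge at the top edge, so the moment about the hinge is M = F × 2.6949 = 362.851 × 2.6949 = 977.847 kN·m.
A normal force at the bottom, 4.2 m from the hinge, must supply this moment: P = 977.847/4.2 = 232.821 kN.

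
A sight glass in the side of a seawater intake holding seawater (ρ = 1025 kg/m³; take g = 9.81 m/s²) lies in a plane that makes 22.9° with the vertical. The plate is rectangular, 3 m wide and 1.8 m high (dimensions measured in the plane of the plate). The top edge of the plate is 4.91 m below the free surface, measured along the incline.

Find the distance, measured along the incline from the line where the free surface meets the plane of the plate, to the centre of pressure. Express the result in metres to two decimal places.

y_p = 5.86 m

γ = ρg = 1025 × 9.81 / 1000 = 10.05525 kN/m³.
The plate makes 22.9° with the vertical, i.e. θ = 90° − 22.9° = 67.1° to the horizontal. Measuring y along the incline from the free-surface line, vertical depth h = y·sinθ with sinθ = 0.921185.
The centroid lies 1.8/2 = 0.9 m below the top edge, so y_c = 4.91 + 0.9 = 5.81 m and h_c = 5.81 × 0.921185 = 5.35208 m.
A = 3 × 1.8 = 5.4 m².
Resultant F = γ·h_c·A = 10.05525 × 5.35208 × 5.4 = 290.609 kN.
I_c = b·h³/12 = 3 × 1.8³/12 = 1.458 m⁴.
Centre of pressure: y_p = y_c + I_c/(y_c·A) = 5.81 + 1.458/(5.81 × 5.4) = 5.81 + 0.0464716 = 5.85647 m along the plane.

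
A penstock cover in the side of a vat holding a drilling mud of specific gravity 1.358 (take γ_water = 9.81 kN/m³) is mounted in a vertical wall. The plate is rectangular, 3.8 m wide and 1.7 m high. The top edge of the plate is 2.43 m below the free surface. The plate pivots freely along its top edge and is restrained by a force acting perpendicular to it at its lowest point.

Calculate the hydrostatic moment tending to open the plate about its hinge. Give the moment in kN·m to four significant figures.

γ = 1.358 × 9.81 = 13.32198 kN/m³.
The centroid lies 1.7/2 = 0.85 m below the top edge, so the centroid depth is h_c = 2.43 + 0.85 = 3.28 m.
A = 3.8 × 1.7 = 6.46 m².
Resultant F = γ·h_c·A = 13.32198 × 3.28 × 6.46 = 282.277 kN.
I_c = b·h³/12 = 3.8 × 1.7³/12 = 1.55578 m⁴.
Centre of pressure: y_p = y_c + I_c/(y_c·A) = 3.28 + 1.55578/(3.28 × 6.46) = 3.28 + 0.0734246 = 3.35342 m along the plane.
The resultant acts 0.85 + 0.0734246 = 0.923425 m (along the plate) below the hinge at the top edge, so the moment about the hinge is M = F × 0.923425 = 282.277 × 0.923425 = 260.662 kN·m.

M ≈ 260.7 kN·m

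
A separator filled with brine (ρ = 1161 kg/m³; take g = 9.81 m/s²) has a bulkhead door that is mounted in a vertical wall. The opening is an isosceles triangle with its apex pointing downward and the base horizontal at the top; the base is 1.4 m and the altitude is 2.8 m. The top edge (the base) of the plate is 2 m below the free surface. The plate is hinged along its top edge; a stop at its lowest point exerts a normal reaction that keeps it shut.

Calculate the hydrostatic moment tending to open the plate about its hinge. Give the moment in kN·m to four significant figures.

γ = ρg = 1161 × 9.81 / 1000 = 11.38941 kN/m³.
With the apex down, the centroid sits h/3 = 2.8/3 = 0.933333 m below the base (the top edge), so the centroid depth is h_c = 2 + 0.933333 = 2.93333 m.
A = ½ × 1.4 × 2.8 = 1.96 m².
Resultant F = γ·h_c·A = 11.38941 × 2.93333 × 1.96 = 65.4814 kN.
I_c = b·h³/36 = 1.4 × 2.8³/36 = 0.853689 m⁴.
Centre of pressure: y_p = y_c + I_c/(y_c·A) = 2.93333 + 0.853689/(2.93333 × 1.96) = 2.93333 + 0.148485 = 3.08182 m along the plane.
The resultant acts 0.933333 + 0.148485 = 1.08182 m (along the plate) below the hinge at the top edge, so the moment about the hinge is M = F × 1.08182 = 65.4814 × 1.08182 = 70.8391 kN·m.

M ≈ 70.84 kN·m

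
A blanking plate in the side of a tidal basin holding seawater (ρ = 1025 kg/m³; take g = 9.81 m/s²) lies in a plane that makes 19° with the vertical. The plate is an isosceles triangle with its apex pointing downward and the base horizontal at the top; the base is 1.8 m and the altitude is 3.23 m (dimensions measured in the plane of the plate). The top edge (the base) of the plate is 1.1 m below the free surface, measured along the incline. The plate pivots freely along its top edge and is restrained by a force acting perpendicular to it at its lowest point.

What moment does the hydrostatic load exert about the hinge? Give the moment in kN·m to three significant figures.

M ≈ 80.8 kN·m

γ = ρg = 1025 × 9.81 / 1000 = 10.05525 kN/m³.
The plate makes 19° with the vertical, i.e. θ = 90° − 19° = 71° to the horizontal. Measuring y along the incline from the free-surface line, vertical depth h = y·sinθ with sinθ = 0.945519.
With the apex down, the centroid sits h/3 = 3.23/3 = 1.07667 m below the base (the top edge), so y_c = 1.1 + 1.07667 = 2.17667 m and h_c = 2.17667 × 0.945519 = 2.05808 m.
A = ½ × 1.8 × 3.23 = 2.907 m².
Resultant F = γ·h_c·A = 10.05525 × 2.05808 × 2.907 = 60.1589 kN.
I_c = b·h³/36 = 1.8 × 3.23³/36 = 1.68491 m⁴.
Centre of pressure: y_p = y_c + I_c/(y_c·A) = 2.17667 + 1.68491/(2.17667 × 2.907) = 2.17667 + 0.26628 = 2.44295 m along the plane.
The resultant acts 1.07667 + 0.26628 = 1.34295 m (along the plate) below the hinge at the top edge, so the moment about the hinge is M = F × 1.34295 = 60.1589 × 1.34295 = 80.7904 kN·m.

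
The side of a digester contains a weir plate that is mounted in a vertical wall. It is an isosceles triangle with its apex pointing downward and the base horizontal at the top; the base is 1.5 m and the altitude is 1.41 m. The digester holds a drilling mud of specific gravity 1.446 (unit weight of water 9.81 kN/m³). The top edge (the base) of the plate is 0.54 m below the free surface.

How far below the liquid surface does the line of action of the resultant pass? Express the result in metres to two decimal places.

γ = 1.446 × 9.81 = 14.18526 kN/m³.
With the apex down, the centroid sits h/3 = 1.41/3 = 0.47 m below the base (the top edge), so the centroid depth is h_c = 0.54 + 0.47 = 1.01 m.
A = ½ × 1.5 × 1.41 = 1.0575 m².
Resultant F = γ·h_c·A = 14.18526 × 1.01 × 1.0575 = 15.1509 kN.
I_c = b·h³/36 = 1.5 × 1.41³/36 = 0.116801 m⁴.
Centre of pressure: y_p = y_c + I_c/(y_c·A) = 1.01 + 0.116801/(1.01 × 1.0575) = 1.01 + 0.109357 = 1.11936 m along the plane.

h_p = 1.12 m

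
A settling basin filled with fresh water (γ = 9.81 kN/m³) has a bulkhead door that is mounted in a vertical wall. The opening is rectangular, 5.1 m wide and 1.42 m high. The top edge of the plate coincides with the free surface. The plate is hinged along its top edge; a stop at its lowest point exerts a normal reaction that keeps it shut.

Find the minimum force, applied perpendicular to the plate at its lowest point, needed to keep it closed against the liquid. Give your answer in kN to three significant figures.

P ≈ 33.6 kN

γ = 9.81 kN/m³.
The centroid lies 1.42/2 = 0.71 m below the top edge, so the centroid depth is h_c = 0.71 m.
A = 5.1 × 1.42 = 7.242 m².
Resultant F = γ·h_c·A = 9.81 × 0.71 × 7.242 = 50.4413 kN.
I_c = b·h³/12 = 5.1 × 1.42³/12 = 1.2169 m⁴.
Centre of pressure: y_p = y_c + I_c/(y_c·A) = 0.71 + 1.2169/(0.71 × 7.242) = 0.71 + 0.236667 = 0.946667 m along the plane.
The resultant acts 0.71 + 0.236667 = 0.946667 m (along the plate) below the hinge at the top edge, so the moment about the hinge is M = F × 0.946667 = 50.4413 × 0.946667 = 47.7511 kN·m.
A normal force at the bottom, 1.42 m from the hinge, must supply this moment: P = 47.7511/1.42 = 33.6275 kN.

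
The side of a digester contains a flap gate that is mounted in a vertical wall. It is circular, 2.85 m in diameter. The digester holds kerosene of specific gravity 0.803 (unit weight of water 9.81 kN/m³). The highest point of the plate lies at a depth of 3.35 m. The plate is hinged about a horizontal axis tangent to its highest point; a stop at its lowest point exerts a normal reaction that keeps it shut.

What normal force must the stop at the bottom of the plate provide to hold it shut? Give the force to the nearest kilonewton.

γ = 0.803 × 9.81 = 7.87743 kN/m³.
The centroid is at the centre, 1.425 m below the top of the plate, so the centroid depth is h_c = 3.35 + 1.425 = 4.775 m.
A = π(1.425)² = 6.3794 m².
Resultant F = γ·h_c·A = 7.87743 × 4.775 × 6.3794 = 239.959 kN.
I_c = πr⁴/4 = π × 1.425⁴/4 = 3.23854 m⁴.
Centre of pressure: y_p = y_c + I_c/(y_c·A) = 4.775 + 3.23854/(4.775 × 6.3794) = 4.775 + 0.106315 = 4.88132 m along the plane.
The resultant acts 1.425 + 0.106315 = 1.53131 m (along the plate) below the hinge at the top edge, so the moment about the hinge is M = F × 1.53131 = 239.959 × 1.53131 = 367.452 kN·m.
A normal force at the bottom, 2.85 m from the hinge, must supply this moment: P = 367.452/2.85 = 128.931 kN.

P ≈ 129 kN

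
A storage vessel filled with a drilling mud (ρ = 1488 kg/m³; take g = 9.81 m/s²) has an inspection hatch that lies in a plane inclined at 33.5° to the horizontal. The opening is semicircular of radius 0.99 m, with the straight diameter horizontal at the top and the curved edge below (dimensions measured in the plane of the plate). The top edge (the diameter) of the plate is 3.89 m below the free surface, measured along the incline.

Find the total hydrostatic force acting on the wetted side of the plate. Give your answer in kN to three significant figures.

γ = ρg = 1488 × 9.81 / 1000 = 14.59728 kN/m³.
Let θ = 33.5° be the plate's angle to the horizontal; measure y along the incline from where the plane meets the free surface. Vertical depth h = y·sinθ with sinθ = 0.551937.
The centroid of a semicircle lies 4r/(3π) = 0.420169 m from the diameter, here below the top edge, so y_c = 3.89 + 0.420169 = 4.31017 m and h_c = 4.31017 × 0.551937 = 2.37894 m.
A = πr²/2 = π × 0.99²/2 = 1.53954 m².
Resultant F = γ·h_c·A = 14.59728 × 2.37894 × 1.53954 = 53.4621 kN.

F ≈ 53.5 kN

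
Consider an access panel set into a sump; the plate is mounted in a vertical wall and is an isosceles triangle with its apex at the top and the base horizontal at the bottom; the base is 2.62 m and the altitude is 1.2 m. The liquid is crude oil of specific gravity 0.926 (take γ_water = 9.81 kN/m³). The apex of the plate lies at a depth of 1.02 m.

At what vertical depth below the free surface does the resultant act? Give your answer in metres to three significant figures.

h_p = 1.86 m

γ = 0.926 × 9.81 = 9.08406 kN/m³.
With the apex up, the centroid sits 2h/3 = 2 × 1.2/3 = 0.8 m below the apex, so the centroid depth is h_c = 1.02 + 0.8 = 1.82 m.
A = ½ × 2.62 × 1.2 = 1.572 m².
Resultant F = γ·h_c·A = 9.08406 × 1.82 × 1.572 = 25.9899 kN.
I_c = b·h³/36 = 2.62 × 1.2³/36 = 0.12576 m⁴.
Centre of pressure: y_p = y_c + I_c/(y_c·A) = 1.82 + 0.12576/(1.82 × 1.572) = 1.82 + 0.043956 = 1.86396 m along the plane.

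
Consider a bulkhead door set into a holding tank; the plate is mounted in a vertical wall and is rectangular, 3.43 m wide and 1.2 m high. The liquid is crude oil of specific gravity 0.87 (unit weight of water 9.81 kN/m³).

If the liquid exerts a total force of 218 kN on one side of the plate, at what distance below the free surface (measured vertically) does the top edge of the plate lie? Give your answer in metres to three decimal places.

d_top ≈ 5.606 m

γ = 0.87 × 9.81 = 8.5347 kN/m³.
A = 3.43 × 1.2 = 4.116 m².
From F = γ·h_c·A, the centroid depth is h_c = 218/(8.5347 × 4.116) = 6.20573 m.
The centroid lies 1.2/2 = 0.6 m below the top edge, so the top edge sits at h_top = 6.20573 − 0.6 = 5.60573 m below the surface.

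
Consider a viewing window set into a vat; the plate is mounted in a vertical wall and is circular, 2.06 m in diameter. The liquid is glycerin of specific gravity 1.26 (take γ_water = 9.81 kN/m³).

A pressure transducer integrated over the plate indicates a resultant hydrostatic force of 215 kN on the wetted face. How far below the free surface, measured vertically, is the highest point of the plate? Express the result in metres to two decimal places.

d_top ≈ 4.19 m

γ = 1.26 × 9.81 = 12.3606 kN/m³.
A = π(1.03)² = 3.33292 m².
From F = γ·h_c·A, the centroid depth is h_c = 215/(12.3606 × 3.33292) = 5.21884 m.
The centroid is at the centre, 1.03 m below the top of the plate, so the highest point sits at h_top = 5.21884 − 1.03 = 4.18884 m below the surface.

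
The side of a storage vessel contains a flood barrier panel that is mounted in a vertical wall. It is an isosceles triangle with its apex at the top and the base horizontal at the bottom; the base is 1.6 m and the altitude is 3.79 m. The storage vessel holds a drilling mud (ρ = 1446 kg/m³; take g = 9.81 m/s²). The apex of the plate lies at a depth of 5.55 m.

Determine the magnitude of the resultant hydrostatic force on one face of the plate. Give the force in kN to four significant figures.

γ = ρg = 1446 × 9.81 / 1000 = 14.18526 kN/m³.
With the apex up, the centroid sits 2h/3 = 2 × 3.79/3 = 2.52667 m below the apex, so the centroid depth is h_c = 5.55 + 2.52667 = 8.07667 m.
A = ½ × 1.6 × 3.79 = 3.032 m².
Resultant F = γ·h_c·A = 14.18526 × 8.07667 × 3.032 = 347.375 kN.

F ≈ 347.4 kN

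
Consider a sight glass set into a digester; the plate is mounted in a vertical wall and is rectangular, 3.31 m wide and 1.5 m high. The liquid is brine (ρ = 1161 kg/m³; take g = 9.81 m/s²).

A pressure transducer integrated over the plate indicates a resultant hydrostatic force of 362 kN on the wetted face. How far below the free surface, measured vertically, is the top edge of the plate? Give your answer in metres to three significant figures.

d_top ≈ 5.65 m

γ = ρg = 1161 × 9.81 / 1000 = 11.38941 kN/m³.
A = 3.31 × 1.5 = 4.965 m².
From F = γ·h_c·A, the centroid depth is h_c = 362/(11.38941 × 4.965) = 6.40159 m.
The centroid lies 1.5/2 = 0.75 m below the top edge, so the top edge sits at h_top = 6.40159 − 0.75 = 5.65159 m below the surface.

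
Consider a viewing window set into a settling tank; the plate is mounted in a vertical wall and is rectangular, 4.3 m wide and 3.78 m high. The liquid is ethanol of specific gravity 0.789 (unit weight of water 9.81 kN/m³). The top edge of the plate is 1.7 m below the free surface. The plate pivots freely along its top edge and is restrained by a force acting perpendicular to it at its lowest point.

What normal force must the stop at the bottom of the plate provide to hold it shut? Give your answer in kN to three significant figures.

P ≈ 265 kN

γ = 0.789 × 9.81 = 7.74009 kN/m³.
The centroid lies 3.78/2 = 1.89 m below the top edge, so the centroid depth is h_c = 1.7 + 1.89 = 3.59 m.
A = 4.3 × 3.78 = 16.254 m².
Resultant F = γ·h_c·A = 7.74009 × 3.59 × 16.254 = 451.649 kN.
I_c = b·h³/12 = 4.3 × 3.78³/12 = 19.3536 m⁴.
Centre of pressure: y_p = y_c + I_c/(y_c·A) = 3.59 + 19.3536/(3.59 × 16.254) = 3.59 + 0.331671 = 3.92167 m along the plane.
The resultant acts 1.89 + 0.331671 = 2.22167 m (along the plate) below the hinge at the top edge, so the moment about the hinge is M = F × 2.22167 = 451.649 × 2.22167 = 1003.42 kN·m.
A normal force at the bottom, 3.78 m from the hinge, must supply this moment: P = 1003.42/3.78 = 265.455 kN.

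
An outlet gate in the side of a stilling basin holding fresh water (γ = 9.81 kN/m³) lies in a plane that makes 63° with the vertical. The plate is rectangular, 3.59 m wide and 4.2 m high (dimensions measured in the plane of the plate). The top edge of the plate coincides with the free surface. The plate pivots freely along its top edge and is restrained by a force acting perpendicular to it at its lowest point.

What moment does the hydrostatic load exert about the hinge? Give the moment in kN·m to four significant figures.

M ≈ 394.9 kN·m

γ = 9.81 kN/m³.
The plate makes 63° with the vertical, i.e. θ = 90° − 63° = 27° to the horizontal. Measuring y along the incline from the free-surface line, vertical depth h = y·sinθ with sinθ = 0.453990.
The centroid lies 4.2/2 = 2.1 m below the top edge, so y_c = 2.1 m and h_c = 2.1 × 0.453990 = 0.953379 m.
A = 3.59 × 4.2 = 15.078 m².
Resultant F = γ·h_c·A = 9.81 × 0.953379 × 15.078 = 141.019 kN.
I_c = b·h³/12 = 3.59 × 4.2³/12 = 22.1647 m⁴.
Centre of pressure: y_p = y_c + I_c/(y_c·A) = 2.1 + 22.1647/(2.1 × 15.078) = 2.1 + 0.700001 = 2.8 m along the plane.
The resultant acts 2.1 + 0.700001 = 2.8 m (along the plate) below the hinge at the top edge, so the moment about the hinge is M = F × 2.8 = 141.019 × 2.8 = 394.853 kN·m.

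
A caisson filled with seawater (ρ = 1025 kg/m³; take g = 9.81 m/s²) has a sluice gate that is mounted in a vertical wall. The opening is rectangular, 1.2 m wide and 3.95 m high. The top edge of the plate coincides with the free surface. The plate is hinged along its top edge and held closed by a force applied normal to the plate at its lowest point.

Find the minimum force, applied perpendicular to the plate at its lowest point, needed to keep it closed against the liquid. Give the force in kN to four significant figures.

P ≈ 62.75 kN

γ = ρg = 1025 × 9.81 / 1000 = 10.05525 kN/m³.
The centroid lies 3.95/2 = 1.975 m below the top edge, so the centroid depth is h_c = 1.975 m.
A = 1.2 × 3.95 = 4.74 m².
Resultant F = γ·h_c·A = 10.05525 × 1.975 × 4.74 = 94.1322 kN.
I_c = b·h³/12 = 1.2 × 3.95³/12 = 6.16299 m⁴.
Centre of pressure: y_p = y_c + I_c/(y_c·A) = 1.975 + 6.16299/(1.975 × 4.74) = 1.975 + 0.658334 = 2.63333 m along the plane.
The resultant acts 1.975 + 0.658334 = 2.63333 m (along the plate) below the hinge at the top edge, so the moment about the hinge is M = F × 2.63333 = 94.1322 × 2.63333 = 247.881 kN·m.
A normal force at the bottom, 3.95 m from the hinge, must supply this moment: P = 247.881/3.95 = 62.7547 kN.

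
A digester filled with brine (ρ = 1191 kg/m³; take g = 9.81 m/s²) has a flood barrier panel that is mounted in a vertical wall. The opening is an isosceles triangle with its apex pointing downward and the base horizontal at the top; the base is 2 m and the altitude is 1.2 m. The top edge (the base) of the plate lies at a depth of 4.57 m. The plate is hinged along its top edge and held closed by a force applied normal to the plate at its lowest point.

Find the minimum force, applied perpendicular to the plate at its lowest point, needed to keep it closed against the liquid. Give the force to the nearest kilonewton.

P ≈ 24 kN

γ = ρg = 1191 × 9.81 / 1000 = 11.68371 kN/m³.
With the apex down, the centroid sits h/3 = 1.2/3 = 0.4 m below the base (the top edge), so the centroid depth is h_c = 4.57 + 0.4 = 4.97 m.
A = ½ × 2 × 1.2 = 1.2 m².
Resultant F = γ·h_c·A = 11.68371 × 4.97 × 1.2 = 69.6816 kN.
I_c = b·h³/36 = 2 × 1.2³/36 = 0.096 m⁴.
Centre of pressure: y_p = y_c + I_c/(y_c·A) = 4.97 + 0.096/(4.97 × 1.2) = 4.97 + 0.0160966 = 4.9861 m along the plane.
The resultant acts 0.4 + 0.0160966 = 0.416097 m (along the plate) below the hinge at the top edge, so the moment about the hinge is M = F × 0.416097 = 69.6816 × 0.416097 = 28.9943 kN·m.
A normal force at the bottom, 1.2 m from the hinge, must supply this moment: P = 28.9943/1.2 = 24.1619 kN.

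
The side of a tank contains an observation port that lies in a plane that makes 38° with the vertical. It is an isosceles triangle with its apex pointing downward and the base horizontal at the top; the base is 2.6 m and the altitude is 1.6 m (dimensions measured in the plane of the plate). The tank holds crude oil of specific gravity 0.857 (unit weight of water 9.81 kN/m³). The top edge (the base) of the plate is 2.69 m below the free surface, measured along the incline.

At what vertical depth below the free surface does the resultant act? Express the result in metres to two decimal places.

γ = 0.857 × 9.81 = 8.40717 kN/m³.
The plate makes 38° with the vertical, i.e. θ = 90° − 38° = 52° to the horizontal. Measuring y along the incline from the free-surface line, vertical depth h = y·sinθ with sinθ = 0.788011.
With the apex down, the centroid sits h/3 = 1.6/3 = 0.533333 m below the base (the top edge), so y_c = 2.69 + 0.533333 = 3.22333 m and h_c = 3.22333 × 0.788011 = 2.54002 m.
A = ½ × 2.6 × 1.6 = 2.08 m².
Resultant F = γ·h_c·A = 8.40717 × 2.54002 × 2.08 = 44.4171 kN.
I_c = b·h³/36 = 2.6 × 1.6³/36 = 0.295822 m⁴.
Centre of pressure: y_p = y_c + I_c/(y_c·A) = 3.22333 + 0.295822/(3.22333 × 2.08) = 3.22333 + 0.0441227 = 3.26745 m along the plane.
Vertically, h_p = y_p·sinθ = 3.26745 × 0.788011 = 2.57479 m.

h_p = 2.57 m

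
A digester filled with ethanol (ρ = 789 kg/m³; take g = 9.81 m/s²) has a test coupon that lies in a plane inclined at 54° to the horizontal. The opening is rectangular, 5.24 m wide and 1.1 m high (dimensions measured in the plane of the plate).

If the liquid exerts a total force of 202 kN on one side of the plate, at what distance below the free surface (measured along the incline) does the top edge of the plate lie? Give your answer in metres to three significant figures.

y_top ≈ 5.05 m

γ = ρg = 789 × 9.81 / 1000 = 7.74009 kN/m³.
A = 5.24 × 1.1 = 5.764 m².
From F = γ·h_c·A, the centroid depth is h_c = 202/(7.74009 × 5.764) = 4.52774 m.
Let θ = 54° be the plate's angle to the horizontal; measure y along the incline from where the plane meets the free surface. Vertical depth h = y·sinθ with sinθ = 0.809017.
Along the incline, y_c = h_c/sinθ = 4.52774/0.809017 = 5.59659 m.
The centroid lies 1.1/2 = 0.55 m below the top edge, so the top edge sits at y_top = 5.59659 − 0.55 = 5.04659 m along the incline.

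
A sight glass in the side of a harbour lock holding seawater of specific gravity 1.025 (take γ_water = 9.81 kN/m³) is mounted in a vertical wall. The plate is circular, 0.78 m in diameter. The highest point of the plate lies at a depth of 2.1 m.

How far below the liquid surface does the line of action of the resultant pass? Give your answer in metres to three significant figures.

γ = 1.025 × 9.81 = 10.05525 kN/m³.
The centroid is at the centre, 0.39 m below the top of the plate, so the centroid depth is h_c = 2.1 + 0.39 = 2.49 m.
A = π(0.39)² = 0.477836 m².
Resultant F = γ·h_c·A = 10.05525 × 2.49 × 0.477836 = 11.9639 kN.
I_c = πr⁴/4 = π × 0.39⁴/4 = 0.0181697 m⁴.
Centre of pressure: y_p = y_c + I_c/(y_c·A) = 2.49 + 0.0181697/(2.49 × 0.477836) = 2.49 + 0.0152711 = 2.50527 m along the plane.

h_p = 2.51 m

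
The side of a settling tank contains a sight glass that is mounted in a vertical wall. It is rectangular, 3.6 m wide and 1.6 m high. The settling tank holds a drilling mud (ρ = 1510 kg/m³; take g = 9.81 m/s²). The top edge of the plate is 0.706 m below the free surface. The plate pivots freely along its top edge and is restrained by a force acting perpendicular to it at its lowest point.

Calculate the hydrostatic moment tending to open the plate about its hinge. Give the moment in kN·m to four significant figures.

γ = ρg = 1510 × 9.81 / 1000 = 14.8131 kN/m³.
The centroid lies 1.6/2 = 0.8 m below the top edge, so the centroid depth is h_c = 0.706 + 0.8 = 1.506 m.
A = 3.6 × 1.6 = 5.76 m².
Resultant F = γ·h_c·A = 14.8131 × 1.506 × 5.76 = 128.497 kN.
I_c = b·h³/12 = 3.6 × 1.6³/12 = 1.2288 m⁴.
Centre of pressure: y_p = y_c + I_c/(y_c·A) = 1.506 + 1.2288/(1.506 × 5.76) = 1.506 + 0.141656 = 1.64766 m along the plane.
The resultant acts 0.8 + 0.141656 = 0.941656 m (along the plate) below the hinge at the top edge, so the moment about the hinge is M = F × 0.941656 = 128.497 × 0.941656 = 121 kN·m.

M ≈ 121.0 kN·m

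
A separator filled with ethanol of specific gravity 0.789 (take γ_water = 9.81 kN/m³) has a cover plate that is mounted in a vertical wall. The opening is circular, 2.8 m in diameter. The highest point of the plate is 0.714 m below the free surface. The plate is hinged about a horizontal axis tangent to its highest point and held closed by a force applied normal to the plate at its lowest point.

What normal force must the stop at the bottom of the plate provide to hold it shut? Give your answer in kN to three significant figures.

γ = 0.789 × 9.81 = 7.74009 kN/m³.
The centroid is at the centre, 1.4 m below the top of the plate, so the centroid depth is h_c = 0.714 + 1.4 = 2.114 m.
A = π(1.4)² = 6.15752 m².
Resultant F = γ·h_c·A = 7.74009 × 2.114 × 6.15752 = 100.753 kN.
I_c = πr⁴/4 = π × 1.4⁴/4 = 3.01719 m⁴.
Centre of pressure: y_p = y_c + I_c/(y_c·A) = 2.114 + 3.01719/(2.114 × 6.15752) = 2.114 + 0.231788 = 2.34579 m along the plane.
The resultant acts 1.4 + 0.231788 = 1.63179 m (along the plate) below the hinge at the top edge, so the moment about the hinge is M = F × 1.63179 = 100.753 × 1.63179 = 164.408 kN·m.
A normal force at the bottom, 2.8 m from the hinge, must supply this moment: P = 164.408/2.8 = 58.7171 kN.

P ≈ 58.7 kN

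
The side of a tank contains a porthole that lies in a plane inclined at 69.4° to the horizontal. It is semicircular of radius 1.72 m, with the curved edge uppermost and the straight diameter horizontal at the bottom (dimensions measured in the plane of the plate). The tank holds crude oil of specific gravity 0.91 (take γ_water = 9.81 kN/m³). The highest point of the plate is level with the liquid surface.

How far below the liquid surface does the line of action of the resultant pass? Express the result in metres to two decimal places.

γ = 0.91 × 9.81 = 8.9271 kN/m³.
Let θ = 69.4° be the plate's angle to the horizontal; measure y along the incline from where the plane meets the free surface. Vertical depth h = y·sinθ with sinθ = 0.936060.
The centroid lies 4r/(3π) = 0.729991 m above the diameter, so r − 4r/(3π) = 1.72 − 0.729991 = 0.990009 m below the topmost point, so y_c = 0.990009 m and h_c = 0.990009 × 0.936060 = 0.926708 m.
A = πr²/2 = π × 1.72²/2 = 4.64704 m².
Resultant F = γ·h_c·A = 8.9271 × 0.926708 × 4.64704 = 38.4441 kN.
I_c = (π/8 − 8/(9π))·r⁴ = 0.109757 × 1.72⁴ = 0.960608 m⁴.
Centre of pressure: y_p = y_c + I_c/(y_c·A) = 0.990009 + 0.960608/(0.990009 × 4.64704) = 0.990009 + 0.2088 = 1.19881 m along the plane.
Vertically, h_p = y_p·sinθ = 1.19881 × 0.936060 = 1.12216 m.

h_p = 1.12 m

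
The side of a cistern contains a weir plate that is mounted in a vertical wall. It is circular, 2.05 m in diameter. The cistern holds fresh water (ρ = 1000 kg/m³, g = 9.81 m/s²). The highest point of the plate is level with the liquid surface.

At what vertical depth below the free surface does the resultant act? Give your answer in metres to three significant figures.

γ = ρg = 1000 × 9.81 = 9810 N/m³ = 9.81 kN/m³.
The centroid is at the centre, 1.025 m below the top of the plate, so the centroid depth is h_c = 1.025 m.
A = π(1.025)² = 3.30064 m².
Resultant F = γ·h_c·A = 9.81 × 1.025 × 3.30064 = 33.1888 kN.
I_c = πr⁴/4 = π × 1.025⁴/4 = 0.866933 m⁴.
Centre of pressure: y_p = y_c + I_c/(y_c·A) = 1.025 + 0.866933/(1.025 × 3.30064) = 1.025 + 0.25625 = 1.28125 m along the plane.

h_p = 1.28 m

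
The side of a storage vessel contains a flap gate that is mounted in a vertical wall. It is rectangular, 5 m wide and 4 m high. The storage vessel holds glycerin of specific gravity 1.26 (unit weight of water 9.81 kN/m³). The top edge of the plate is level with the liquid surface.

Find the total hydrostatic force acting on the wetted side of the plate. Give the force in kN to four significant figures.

γ = 1.26 × 9.81 = 12.3606 kN/m³.
The centroid lies 4/2 = 2 m below the top edge, so the centroid depth is h_c = 2 m.
A = 5 × 4 = 20 m².
Resultant F = γ·h_c·A = 12.3606 × 2 × 20 = 494.424 kN.

F ≈ 494.4 kN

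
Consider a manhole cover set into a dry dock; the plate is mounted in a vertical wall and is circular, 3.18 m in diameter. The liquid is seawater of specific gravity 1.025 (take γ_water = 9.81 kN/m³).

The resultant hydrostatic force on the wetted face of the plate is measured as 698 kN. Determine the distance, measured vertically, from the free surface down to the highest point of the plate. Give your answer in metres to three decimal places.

d_top ≈ 7.150 m

γ = 1.025 × 9.81 = 10.05525 kN/m³.
A = π(1.59)² = 7.94226 m².
From F = γ·h_c·A, the centroid depth is h_c = 698/(10.05525 × 7.94226) = 8.74014 m.
The centroid is at the centre, 1.59 m below the top of the plate, so the highest point sits at h_top = 8.74014 − 1.59 = 7.15014 m below the surface.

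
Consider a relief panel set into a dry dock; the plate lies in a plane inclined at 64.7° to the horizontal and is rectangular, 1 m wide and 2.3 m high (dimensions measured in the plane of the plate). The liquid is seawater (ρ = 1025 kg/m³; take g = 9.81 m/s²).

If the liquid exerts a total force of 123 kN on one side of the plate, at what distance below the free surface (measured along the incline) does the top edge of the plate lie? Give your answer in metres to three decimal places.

γ = ρg = 1025 × 9.81 / 1000 = 10.05525 kN/m³.
A = 1 × 2.3 = 2.3 m².
From F = γ·h_c·A, the centroid depth is h_c = 123/(10.05525 × 2.3) = 5.31844 m.
Let θ = 64.7° be the plate's angle to the horizontal; measure y along the incline from where the plane meets the free surface. Vertical depth h = y·sinθ with sinθ = 0.904083.
Along the incline, y_c = h_c/sinθ = 5.31844/0.904083 = 5.88269 m.
The centroid lies 2.3/2 = 1.15 m below the top edge, so the top edge sits at y_top = 5.88269 − 1.15 = 4.73269 m along the incline.

y_top ≈ 4.733 m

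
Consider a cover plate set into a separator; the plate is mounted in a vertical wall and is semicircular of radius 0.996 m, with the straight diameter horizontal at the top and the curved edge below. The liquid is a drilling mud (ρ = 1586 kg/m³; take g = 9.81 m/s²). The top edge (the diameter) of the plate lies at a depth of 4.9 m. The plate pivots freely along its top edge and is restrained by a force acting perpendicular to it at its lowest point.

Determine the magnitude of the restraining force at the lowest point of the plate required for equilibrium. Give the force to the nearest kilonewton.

P ≈ 56 kN

γ = ρg = 1586 × 9.81 / 1000 = 15.55866 kN/m³.
The centroid of a semicircle lies 4r/(3π) = 0.422716 m from the diameter, here below the top edge, so the centroid depth is h_c = 4.9 + 0.422716 = 5.32272 m.
A = πr²/2 = π × 0.996²/2 = 1.55826 m².
Resultant F = γ·h_c·A = 15.55866 × 5.32272 × 1.55826 = 129.046 kN.
I_c = (π/8 − 8/(9π))·r⁴ = 0.109757 × 0.996⁴ = 0.108011 m⁴.
Centre of pressure: y_p = y_c + I_c/(y_c·A) = 5.32272 + 0.108011/(5.32272 × 1.55826) = 5.32272 + 0.0130225 = 5.33574 m along the plane.
The resultant acts 0.422716 + 0.0130225 = 0.435738 m (along the plate) below the hinge at the top edge, so the moment about the hinge is M = F × 0.435738 = 129.046 × 0.435738 = 56.2302 kN·m.
A normal force at the bottom, 0.996 m from the hinge, must supply this moment: P = 56.2302/0.996 = 56.456 kN.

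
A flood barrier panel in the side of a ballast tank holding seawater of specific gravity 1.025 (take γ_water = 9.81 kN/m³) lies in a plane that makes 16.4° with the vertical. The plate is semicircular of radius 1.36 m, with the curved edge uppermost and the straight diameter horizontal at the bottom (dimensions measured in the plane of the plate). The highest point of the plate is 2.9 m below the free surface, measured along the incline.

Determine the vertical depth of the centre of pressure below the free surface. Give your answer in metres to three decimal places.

h_p = 3.567 m

γ = 1.025 × 9.81 = 10.05525 kN/m³.
The plate makes 16.4° with the vertical, i.e. θ = 90° − 16.4° = 73.6° to the horizontal. Measuring y along the incline from the free-surface line, vertical depth h = y·sinθ with sinθ = 0.959314.
The centroid lies 4r/(3π) = 0.577202 m above the diameter, so r − 4r/(3π) = 1.36 − 0.577202 = 0.782798 m below the topmost point, so y_c = 2.9 + 0.782798 = 3.6828 m and h_c = 3.6828 × 0.959314 = 3.53296 m.
A = πr²/2 = π × 1.36²/2 = 2.90534 m².
Resultant F = γ·h_c·A = 10.05525 × 3.53296 × 2.90534 = 103.212 kN.
I_c = (π/8 − 8/(9π))·r⁴ = 0.109757 × 1.36⁴ = 0.375481 m⁴.
Centre of pressure: y_p = y_c + I_c/(y_c·A) = 3.6828 + 0.375481/(3.6828 × 2.90534) = 3.6828 + 0.0350924 = 3.71789 m along the plane.
Vertically, h_p = y_p·sinθ = 3.71789 × 0.959314 = 3.56662 m.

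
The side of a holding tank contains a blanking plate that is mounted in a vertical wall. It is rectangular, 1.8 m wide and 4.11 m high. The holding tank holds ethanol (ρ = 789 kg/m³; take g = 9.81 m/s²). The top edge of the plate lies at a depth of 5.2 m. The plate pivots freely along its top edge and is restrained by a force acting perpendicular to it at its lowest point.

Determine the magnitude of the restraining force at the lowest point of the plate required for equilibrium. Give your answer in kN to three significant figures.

P ≈ 227 kN

γ = ρg = 789 × 9.81 / 1000 = 7.74009 kN/m³.
The centroid lies 4.11/2 = 2.055 m below the top edge, so the centroid depth is h_c = 5.2 + 2.055 = 7.255 m.
A = 1.8 × 4.11 = 7.398 m².
Resultant F = γ·h_c·A = 7.74009 × 7.255 × 7.398 = 415.43 kN.
I_c = b·h³/12 = 1.8 × 4.11³/12 = 10.414 m⁴.
Centre of pressure: y_p = y_c + I_c/(y_c·A) = 7.255 + 10.414/(7.255 × 7.398) = 7.255 + 0.194029 = 7.44903 m along the plane.
The resultant acts 2.055 + 0.194029 = 2.24903 m (along the plate) below the hinge at the top edge, so the moment about the hinge is M = F × 2.24903 = 415.43 × 2.24903 = 934.315 kN·m.
A normal force at the bottom, 4.11 m from the hinge, must supply this moment: P = 934.315/4.11 = 227.327 kN.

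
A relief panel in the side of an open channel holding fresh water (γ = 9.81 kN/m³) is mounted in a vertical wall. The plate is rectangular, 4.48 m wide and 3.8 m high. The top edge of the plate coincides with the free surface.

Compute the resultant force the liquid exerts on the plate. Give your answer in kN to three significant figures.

F ≈ 317 kN

γ = 9.81 kN/m³.
The centroid lies 3.8/2 = 1.9 m below the top edge, so the centroid depth is h_c = 1.9 m.
A = 4.48 × 3.8 = 17.024 m².
Resultant F = γ·h_c·A = 9.81 × 1.9 × 17.024 = 317.31 kN.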